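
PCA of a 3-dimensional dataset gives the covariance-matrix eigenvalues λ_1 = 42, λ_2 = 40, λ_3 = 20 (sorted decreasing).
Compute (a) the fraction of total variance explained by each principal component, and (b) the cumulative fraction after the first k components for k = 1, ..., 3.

Step 1 — total variance = trace(Sigma) = Σ λ_i = 42 + 40 + 20 = 102.

Step 2 — fraction explained by component i = λ_i / Σ λ:
  PC1: 42/102 = 0.4118
  PC2: 40/102 = 0.3922
  PC3: 20/102 = 0.1961

Step 3 — cumulative fraction after k components = (λ_1 + ... + λ_k) / Σ λ:
  k = 1: 42/102 = 0.4118
  k = 2: (42 + 40)/102 = 82/102 = 0.8039
  k = 3: (42 + 40 + 20)/102 = 102/102 = 1

Summary (fraction, with percent):

explained: PC1 0.4118 (41.18%), PC2 0.3922 (39.22%), PC3 0.1961 (19.61%);  cumulative: 0.4118, 0.8039, 1


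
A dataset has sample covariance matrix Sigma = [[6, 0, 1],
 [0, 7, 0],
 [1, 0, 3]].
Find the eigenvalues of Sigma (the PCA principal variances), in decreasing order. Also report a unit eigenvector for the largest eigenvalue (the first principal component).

Step 1 — characteristic polynomial p(λ) = det(λI - Sigma) = λ³ - tr·λ² + c_1·λ - det, where tr = trace, c_1 = sum of the principal 2×2 minors, det = det(Sigma):
  tr = 6 + 7 + 3 = 16,
  c_1 = (6·7 - (0)²) + (6·3 - (1)²) + (7·3 - (0)²) = 42 + 17 + 21 = 80,
  det = 6·(7·3 - (0)²) - (0)·((0)·3 - (0)·(1)) + (1)·((0)·(0) - 7·(1)) = 6·(21) - (0)·(0) + (1)·(-7) = 119.
  So p(λ) = λ³ - 16λ² + 80λ - 119.
Step 2 — look for an integer root (rational root theorem: any rational root is an integer divisor of 119). Testing λ = 7:
  p(7) = 343 - 784 + 560 - 119 = 0  ✓
  Dividing out (λ - 7): p(λ) = (λ - 7)(λ² - 9λ + 17).
Step 3 — remaining eigenvalues from the quadratic λ² - 9λ + 17 = 0:
  Δ = 9² - 4·17 = 81 - 68 = 13,  λ = (9 ± √13)/2 = (9 ± 3.6056)/2 ≈ 6.3028 or 2.6972.
  Sorted: λ_1 = 7,  λ_2 = 6.3028,  λ_3 = 2.6972  (check: sum = 16 = tr ✓).

Step 4 — unit eigenvector for λ_1 = 7: v spans the null space of (Sigma - λ_1 I), whose rows are
  r_1 = (-1, 0, 1),  r_2 = (0, 0, 0),  r_3 = (1, 0, -4).
  v is orthogonal to every row, so take v ∝ r_1 × r_3 = ((0)·(-4) - (1)·(0), (1)·(1) - (-1)·(-4), (-1)·(0) - (0)·(1)) = (0, -3, 0).
  Rescale (divide by 3; multiply by -1 so the first nonzero entry is positive): u = (0, 1, 0).
  ||u|| = √((0)² + (1)² + (0)²) = √(1) = 1,  v_1 = u/||u|| ≈ (0, 1, 0) (||v_1|| = 1).

λ_1 = 7,  λ_2 = 6.3028,  λ_3 = 2.6972;  v_1 ≈ (0, 1, 0)


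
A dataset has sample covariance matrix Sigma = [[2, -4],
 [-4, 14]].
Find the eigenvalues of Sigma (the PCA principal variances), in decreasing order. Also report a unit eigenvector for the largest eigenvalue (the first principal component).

Step 1 — characteristic polynomial of 2×2 Sigma:
  det(Sigma - λI) = λ² - trace · λ + det = 0.
  trace = 2 + 14 = 16, det = 2·14 - (-4)² = 12.
Step 2 — discriminant:
  Δ = trace² - 4·det = 256 - 48 = 208.
Step 3 — eigenvalues:
  λ = (trace ± √Δ)/2 = (16 ± 14.4222)/2,
  λ_1 = 15.2111,  λ_2 = 0.7889.

Step 4 — unit eigenvector for λ_1: solve (Sigma - λ_1 I)v = 0. First row:
  (2 - 15.2111)·v_x + (-4)·v_y = 0, i.e. (-13.2111)·v_x + (-4)·v_y = 0,
  so v ∝ (b, λ_1 - a) = (-4, 13.2111); multiply by -1 so the first entry is positive: u = (4, -13.2111).
  ||u|| = √((4)² + (-13.2111)²) = √(190.5332) ≈ 13.8034,
  v_1 = u/||u|| ≈ (0.2898, -0.9571) (||v_1|| = 1).

λ_1 = 15.2111,  λ_2 = 0.7889;  v_1 ≈ (0.2898, -0.9571)


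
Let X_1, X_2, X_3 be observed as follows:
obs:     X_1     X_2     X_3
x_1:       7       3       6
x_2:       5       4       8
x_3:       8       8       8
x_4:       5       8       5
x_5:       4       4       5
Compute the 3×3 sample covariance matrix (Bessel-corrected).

Step 1 — column means:
  mean(X_1) = (7 + 5 + 8 + 5 + 4) / 5 = 29/5 = 5.8
  mean(X_2) = (3 + 4 + 8 + 8 + 4) / 5 = 27/5 = 5.4
  mean(X_3) = (6 + 8 + 8 + 5 + 5) / 5 = 32/5 = 6.4

Step 2 — sample covariance S[i,j] = (1/(n-1)) · Σ_k (x_{k,i} - mean_i) · (x_{k,j} - mean_j), with n-1 = 4.
  S[X_1,X_1] = ((1.2)·(1.2) + (-0.8)·(-0.8) + (2.2)·(2.2) + (-0.8)·(-0.8) + (-1.8)·(-1.8)) / 4 = 10.8/4 = 2.7
  S[X_1,X_2] = ((1.2)·(-2.4) + (-0.8)·(-1.4) + (2.2)·(2.6) + (-0.8)·(2.6) + (-1.8)·(-1.4)) / 4 = 4.4/4 = 1.1
  S[X_1,X_3] = ((1.2)·(-0.4) + (-0.8)·(1.6) + (2.2)·(1.6) + (-0.8)·(-1.4) + (-1.8)·(-1.4)) / 4 = 5.4/4 = 1.35
  S[X_2,X_2] = ((-2.4)·(-2.4) + (-1.4)·(-1.4) + (2.6)·(2.6) + (2.6)·(2.6) + (-1.4)·(-1.4)) / 4 = 23.2/4 = 5.8
  S[X_2,X_3] = ((-2.4)·(-0.4) + (-1.4)·(1.6) + (2.6)·(1.6) + (2.6)·(-1.4) + (-1.4)·(-1.4)) / 4 = 1.2/4 = 0.3
  S[X_3,X_3] = ((-0.4)·(-0.4) + (1.6)·(1.6) + (1.6)·(1.6) + (-1.4)·(-1.4) + (-1.4)·(-1.4)) / 4 = 9.2/4 = 2.3

S is symmetric (S[j,i] = S[i,j]). Assembling:

S = [[2.7, 1.1, 1.35],
 [1.1, 5.8, 0.3],
 [1.35, 0.3, 2.3]]


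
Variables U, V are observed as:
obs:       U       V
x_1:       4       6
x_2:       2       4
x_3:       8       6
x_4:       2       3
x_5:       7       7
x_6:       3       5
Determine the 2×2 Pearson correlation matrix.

Step 1 — column means:
  mean(U) = (4 + 2 + 8 + 2 + 7 + 3) / 6 = 26/6 = 4.3333
  mean(V) = (6 + 4 + 6 + 3 + 7 + 5) / 6 = 31/6 = 5.1667

Step 2 — sample variances and covariances s[i,j] = (1/(n-1)) · Σ_k (x_{k,i} - mean_i) · (x_{k,j} - mean_j), with n-1 = 5:
  s[U,U] = ((-0.3333)·(-0.3333) + (-2.3333)·(-2.3333) + (3.6667)·(3.6667) + (-2.3333)·(-2.3333) + (2.6667)·(2.6667) + (-1.3333)·(-1.3333)) / 5 = 33.3333/5 = 6.6667
  s[U,V] = ((-0.3333)·(0.8333) + (-2.3333)·(-1.1667) + (3.6667)·(0.8333) + (-2.3333)·(-2.1667) + (2.6667)·(1.8333) + (-1.3333)·(-0.1667)) / 5 = 15.6667/5 = 3.1333
  s[V,V] = ((0.8333)·(0.8333) + (-1.1667)·(-1.1667) + (0.8333)·(0.8333) + (-2.1667)·(-2.1667) + (1.8333)·(1.8333) + (-0.1667)·(-0.1667)) / 5 = 10.8333/5 = 2.1667
  Sample standard deviations s_i = √(s[i,i]):
  s(U) = √(6.6667) = 2.582
  s(V) = √(2.1667) = 1.472

Step 3 — r_{ij} = s_{ij} / (s_i · s_j):
  r[U,U] = 1 (diagonal).
  r[U,V] = 3.1333 / (2.582 · 1.472) = 3.1333 / 3.8006 = 0.8244
  r[V,V] = 1 (diagonal).

R is symmetric with unit diagonal. Assembling:

R = [[1, 0.8244],
 [0.8244, 1]]


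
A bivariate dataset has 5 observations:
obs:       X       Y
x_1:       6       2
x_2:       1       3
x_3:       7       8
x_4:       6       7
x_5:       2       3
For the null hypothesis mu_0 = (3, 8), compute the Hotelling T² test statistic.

Step 1 — sample mean vector:
  mean(X) = (6 + 1 + 7 + 6 + 2) / 5 = 22/5 = 4.4
  mean(Y) = (2 + 3 + 8 + 7 + 3) / 5 = 23/5 = 4.6
  x̄ = (4.4, 4.6),  deviation x̄ - mu_0 = (4.4, 4.6) - (3, 8) = (1.4, -3.4).

Step 2 — sample covariance matrix, S[i,j] = (1/(n-1)) · Σ_k (x_{k,i} - mean_i) · (x_{k,j} - mean_j), divisor n-1 = 4:
  S[X,X] = ((1.6)·(1.6) + (-3.4)·(-3.4) + (2.6)·(2.6) + (1.6)·(1.6) + (-2.4)·(-2.4)) / 4 = 29.2/4 = 7.3
  S[X,Y] = ((1.6)·(-2.6) + (-3.4)·(-1.6) + (2.6)·(3.4) + (1.6)·(2.4) + (-2.4)·(-1.6)) / 4 = 17.8/4 = 4.45
  S[Y,Y] = ((-2.6)·(-2.6) + (-1.6)·(-1.6) + (3.4)·(3.4) + (2.4)·(2.4) + (-1.6)·(-1.6)) / 4 = 29.2/4 = 7.3
  S = [[7.3, 4.45],
 [4.45, 7.3]].

Step 3 — invert S. det(S) = 7.3·7.3 - (4.45)² = 33.4875.
  S^{-1} = (1/det) · [[d, -b], [-b, a]] = [[0.218, -0.1329],
 [-0.1329, 0.218]].

Step 4 — quadratic form (x̄ - mu_0)^T · S^{-1} · (x̄ - mu_0):
  S^{-1} · (x̄ - mu_0) = (0.757, -0.9272),
  (x̄ - mu_0)^T · [...] = (1.4)·(0.757) + (-3.4)·(-0.9272) = 4.2123.

Step 5 — scale by n: T² = 5 · 4.2123 = 21.0616.

T² ≈ 21.0616


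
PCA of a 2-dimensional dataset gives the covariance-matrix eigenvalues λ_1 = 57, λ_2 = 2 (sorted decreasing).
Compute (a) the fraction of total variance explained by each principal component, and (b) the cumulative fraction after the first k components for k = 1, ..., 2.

Step 1 — total variance = trace(Sigma) = Σ λ_i = 57 + 2 = 59.

Step 2 — fraction explained by component i = λ_i / Σ λ:
  PC1: 57/59 = 0.9661
  PC2: 2/59 = 0.0339

Step 3 — cumulative fraction after k components = (λ_1 + ... + λ_k) / Σ λ:
  k = 1: 57/59 = 0.9661
  k = 2: (57 + 2)/59 = 59/59 = 1

Summary (fraction, with percent):

explained: PC1 0.9661 (96.61%), PC2 0.0339 (3.39%);  cumulative: 0.9661, 1


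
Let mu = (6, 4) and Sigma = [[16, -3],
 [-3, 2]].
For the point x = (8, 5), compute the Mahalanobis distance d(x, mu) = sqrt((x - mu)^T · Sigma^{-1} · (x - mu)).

Step 1 — centre the observation: (x - mu) = (2, 1).

Step 2 — invert Sigma. det(Sigma) = 16·2 - (-3)² = 23.
  Sigma^{-1} = (1/det) · [[d, -b], [-b, a]] = [[0.087, 0.1304],
 [0.1304, 0.6957]].

Step 3 — form the quadratic (x - mu)^T · Sigma^{-1} · (x - mu):
  Sigma^{-1} · (x - mu) = (0.3043, 0.9565).
  (x - mu)^T · [Sigma^{-1} · (x - mu)] = (2)·(0.3043) + (1)·(0.9565) = 1.5652.

Step 4 — take square root: d = √(1.5652) ≈ 1.2511.

d(x, mu) = √(1.5652) ≈ 1.2511


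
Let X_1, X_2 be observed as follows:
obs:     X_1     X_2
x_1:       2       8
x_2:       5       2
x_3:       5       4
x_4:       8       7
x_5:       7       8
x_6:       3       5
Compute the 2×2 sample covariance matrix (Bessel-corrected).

Step 1 — column means:
  mean(X_1) = (2 + 5 + 5 + 8 + 7 + 3) / 6 = 30/6 = 5
  mean(X_2) = (8 + 2 + 4 + 7 + 8 + 5) / 6 = 34/6 = 5.6667

Step 2 — sample covariance S[i,j] = (1/(n-1)) · Σ_k (x_{k,i} - mean_i) · (x_{k,j} - mean_j), with n-1 = 5.
  S[X_1,X_1] = ((-3)·(-3) + (0)·(0) + (0)·(0) + (3)·(3) + (2)·(2) + (-2)·(-2)) / 5 = 26/5 = 5.2
  S[X_1,X_2] = ((-3)·(2.3333) + (0)·(-3.6667) + (0)·(-1.6667) + (3)·(1.3333) + (2)·(2.3333) + (-2)·(-0.6667)) / 5 = 3/5 = 0.6
  S[X_2,X_2] = ((2.3333)·(2.3333) + (-3.6667)·(-3.6667) + (-1.6667)·(-1.6667) + (1.3333)·(1.3333) + (2.3333)·(2.3333) + (-0.6667)·(-0.6667)) / 5 = 29.3333/5 = 5.8667

S is symmetric (S[j,i] = S[i,j]). Assembling:

S = [[5.2, 0.6],
 [0.6, 5.8667]]


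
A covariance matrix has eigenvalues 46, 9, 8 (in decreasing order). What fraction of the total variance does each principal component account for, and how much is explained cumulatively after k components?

Step 1 — total variance = trace(Sigma) = Σ λ_i = 46 + 9 + 8 = 63.

Step 2 — fraction explained by component i = λ_i / Σ λ:
  PC1: 46/63 = 0.7302
  PC2: 9/63 = 0.1429
  PC3: 8/63 = 0.127

Step 3 — cumulative fraction after k components = (λ_1 + ... + λ_k) / Σ λ:
  k = 1: 46/63 = 0.7302
  k = 2: (46 + 9)/63 = 55/63 = 0.873
  k = 3: (46 + 9 + 8)/63 = 63/63 = 1

Summary (fraction, with percent):

explained: PC1 0.7302 (73.02%), PC2 0.1429 (14.29%), PC3 0.127 (12.7%);  cumulative: 0.7302, 0.873, 1


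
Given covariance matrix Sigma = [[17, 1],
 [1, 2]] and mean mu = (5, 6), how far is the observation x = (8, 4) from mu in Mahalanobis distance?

Step 1 — centre the observation: (x - mu) = (3, -2).

Step 2 — invert Sigma. det(Sigma) = 17·2 - (1)² = 33.
  Sigma^{-1} = (1/det) · [[d, -b], [-b, a]] = [[0.0606, -0.0303],
 [-0.0303, 0.5152]].

Step 3 — form the quadratic (x - mu)^T · Sigma^{-1} · (x - mu):
  Sigma^{-1} · (x - mu) = (0.2424, -1.1212).
  (x - mu)^T · [Sigma^{-1} · (x - mu)] = (3)·(0.2424) + (-2)·(-1.1212) = 2.9697.

Step 4 — take square root: d = √(2.9697) ≈ 1.7233.

d(x, mu) = √(2.9697) ≈ 1.7233


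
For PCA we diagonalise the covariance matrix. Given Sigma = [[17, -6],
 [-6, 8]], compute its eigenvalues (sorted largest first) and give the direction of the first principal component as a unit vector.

Step 1 — characteristic polynomial of 2×2 Sigma:
  det(Sigma - λI) = λ² - trace · λ + det = 0.
  trace = 17 + 8 = 25, det = 17·8 - (-6)² = 100.
Step 2 — discriminant:
  Δ = trace² - 4·det = 625 - 400 = 225.
Step 3 — eigenvalues:
  λ = (trace ± √Δ)/2 = (25 ± 15)/2,
  λ_1 = 20,  λ_2 = 5.

Step 4 — unit eigenvector for λ_1: solve (Sigma - λ_1 I)v = 0. First row:
  (17 - 20)·v_x + (-6)·v_y = 0, i.e. (-3)·v_x + (-6)·v_y = 0,
  so v ∝ (b, λ_1 - a) = (-6, 3); multiply by -1 so the first entry is positive: u = (6, -3).
  ||u|| = √((6)² + (-3)²) = √(45) ≈ 6.7082,
  v_1 = u/||u|| ≈ (0.8944, -0.4472) (||v_1|| = 1).

λ_1 = 20,  λ_2 = 5;  v_1 ≈ (0.8944, -0.4472)


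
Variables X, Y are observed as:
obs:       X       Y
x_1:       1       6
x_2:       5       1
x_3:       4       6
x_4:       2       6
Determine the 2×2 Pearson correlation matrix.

Step 1 — column means:
  mean(X) = (1 + 5 + 4 + 2) / 4 = 12/4 = 3
  mean(Y) = (6 + 1 + 6 + 6) / 4 = 19/4 = 4.75

Step 2 — sample variances and covariances s[i,j] = (1/(n-1)) · Σ_k (x_{k,i} - mean_i) · (x_{k,j} - mean_j), with n-1 = 3:
  s[X,X] = ((-2)·(-2) + (2)·(2) + (1)·(1) + (-1)·(-1)) / 3 = 10/3 = 3.3333
  s[X,Y] = ((-2)·(1.25) + (2)·(-3.75) + (1)·(1.25) + (-1)·(1.25)) / 3 = -10/3 = -3.3333
  s[Y,Y] = ((1.25)·(1.25) + (-3.75)·(-3.75) + (1.25)·(1.25) + (1.25)·(1.25)) / 3 = 18.75/3 = 6.25
  Sample standard deviations s_i = √(s[i,i]):
  s(X) = √(3.3333) = 1.8257
  s(Y) = √(6.25) = 2.5

Step 3 — r_{ij} = s_{ij} / (s_i · s_j):
  r[X,X] = 1 (diagonal).
  r[X,Y] = -3.3333 / (1.8257 · 2.5) = -3.3333 / 4.5644 = -0.7303
  r[Y,Y] = 1 (diagonal).

R is symmetric with unit diagonal. Assembling:

R = [[1, -0.7303],
 [-0.7303, 1]]


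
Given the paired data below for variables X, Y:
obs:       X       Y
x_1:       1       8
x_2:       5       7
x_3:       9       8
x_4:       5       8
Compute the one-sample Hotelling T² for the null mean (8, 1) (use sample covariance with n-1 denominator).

Step 1 — sample mean vector:
  mean(X) = (1 + 5 + 9 + 5) / 4 = 20/4 = 5
  mean(Y) = (8 + 7 + 8 + 8) / 4 = 31/4 = 7.75
  x̄ = (5, 7.75),  deviation x̄ - mu_0 = (5, 7.75) - (8, 1) = (-3, 6.75).

Step 2 — sample covariance matrix, S[i,j] = (1/(n-1)) · Σ_k (x_{k,i} - mean_i) · (x_{k,j} - mean_j), divisor n-1 = 3:
  S[X,X] = ((-4)·(-4) + (0)·(0) + (4)·(4) + (0)·(0)) / 3 = 32/3 = 10.6667
  S[X,Y] = ((-4)·(0.25) + (0)·(-0.75) + (4)·(0.25) + (0)·(0.25)) / 3 = 0/3 = 0
  S[Y,Y] = ((0.25)·(0.25) + (-0.75)·(-0.75) + (0.25)·(0.25) + (0.25)·(0.25)) / 3 = 0.75/3 = 0.25
  S = [[10.6667, 0],
 [0, 0.25]].

Step 3 — invert S. det(S) = 10.6667·0.25 - (0)² = 2.6667.
  S^{-1} = (1/det) · [[d, -b], [-b, a]] = [[0.0938, 0],
 [0, 4]].

Step 4 — quadratic form (x̄ - mu_0)^T · S^{-1} · (x̄ - mu_0):
  S^{-1} · (x̄ - mu_0) = (-0.2812, 27),
  (x̄ - mu_0)^T · [...] = (-3)·(-0.2812) + (6.75)·(27) = 183.0938.

Step 5 — scale by n: T² = 4 · 183.0938 = 732.375.

T² ≈ 732.375


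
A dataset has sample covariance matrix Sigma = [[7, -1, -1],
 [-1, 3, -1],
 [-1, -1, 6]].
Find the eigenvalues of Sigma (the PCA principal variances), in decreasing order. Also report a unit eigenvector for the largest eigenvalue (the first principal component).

Step 1 — characteristic polynomial p(λ) = det(λI - Sigma) = λ³ - tr·λ² + c_1·λ - det, where tr = trace, c_1 = sum of the principal 2×2 minors, det = det(Sigma):
  tr = 7 + 3 + 6 = 16,
  c_1 = (7·3 - (-1)²) + (7·6 - (-1)²) + (3·6 - (-1)²) = 20 + 41 + 17 = 78,
  det = 7·(3·6 - (-1)²) - (-1)·((-1)·6 - (-1)·(-1)) + (-1)·((-1)·(-1) - 3·(-1)) = 7·(17) - (-1)·(-7) + (-1)·(4) = 108.
  So p(λ) = λ³ - 16λ² + 78λ - 108.
Step 2 — look for an integer root (rational root theorem: any rational root is an integer divisor of 108). Testing λ = 6:
  p(6) = 216 - 576 + 468 - 108 = 0  ✓
  Dividing out (λ - 6): p(λ) = (λ - 6)(λ² - 10λ + 18).
Step 3 — remaining eigenvalues from the quadratic λ² - 10λ + 18 = 0:
  Δ = 10² - 4·18 = 100 - 72 = 28,  λ = (10 ± √28)/2 = (10 ± 5.2915)/2 ≈ 7.6458 or 2.3542.
  Sorted: λ_1 = 7.6458,  λ_2 = 6,  λ_3 = 2.3542  (check: sum = 16 = tr ✓).

Step 4 — unit eigenvector for λ_1 ≈ 7.6458: v spans the null space of (Sigma - λ_1 I), whose rows are
  r_1 = (-0.6458, -1, -1),  r_2 = (-1, -4.6458, -1),  r_3 = (-1, -1, -1.6458).
  v is orthogonal to every row, so take v ∝ r_1 × r_2 = ((-1)·(-1) - (-1)·(-4.6458), (-1)·(-1) - (-0.6458)·(-1), (-0.6458)·(-4.6458) - (-1)·(-1)) ≈ (-3.6458, 0.3542, 2).
  Rescale (multiply by -1 so the first nonzero entry is positive): u = (3.6458, -0.3542, -2).
  ||u|| = √((3.6458)² + (-0.3542)² + (-2)²) = √(17.417) ≈ 4.1734,  v_1 = u/||u|| ≈ (0.8736, -0.0849, -0.4792) (||v_1|| = 1).

λ_1 = 7.6458,  λ_2 = 6,  λ_3 = 2.3542;  v_1 ≈ (0.8736, -0.0849, -0.4792)


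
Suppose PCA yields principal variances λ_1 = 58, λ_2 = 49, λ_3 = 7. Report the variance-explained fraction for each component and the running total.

Step 1 — total variance = trace(Sigma) = Σ λ_i = 58 + 49 + 7 = 114.

Step 2 — fraction explained by component i = λ_i / Σ λ:
  PC1: 58/114 = 0.5088
  PC2: 49/114 = 0.4298
  PC3: 7/114 = 0.0614

Step 3 — cumulative fraction after k components = (λ_1 + ... + λ_k) / Σ λ:
  k = 1: 58/114 = 0.5088
  k = 2: (58 + 49)/114 = 107/114 = 0.9386
  k = 3: (58 + 49 + 7)/114 = 114/114 = 1

Summary (fraction, with percent):

explained: PC1 0.5088 (50.88%), PC2 0.4298 (42.98%), PC3 0.0614 (6.14%);  cumulative: 0.5088, 0.9386, 1


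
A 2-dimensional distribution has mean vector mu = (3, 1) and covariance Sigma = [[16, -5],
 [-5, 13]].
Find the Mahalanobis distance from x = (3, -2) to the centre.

Step 1 — centre the observation: (x - mu) = (0, -3).

Step 2 — invert Sigma. det(Sigma) = 16·13 - (-5)² = 183.
  Sigma^{-1} = (1/det) · [[d, -b], [-b, a]] = [[0.071, 0.0273],
 [0.0273, 0.0874]].

Step 3 — form the quadratic (x - mu)^T · Sigma^{-1} · (x - mu):
  Sigma^{-1} · (x - mu) = (-0.082, -0.2623).
  (x - mu)^T · [Sigma^{-1} · (x - mu)] = (0)·(-0.082) + (-3)·(-0.2623) = 0.7869.

Step 4 — take square root: d = √(0.7869) ≈ 0.8871.

d(x, mu) = √(0.7869) ≈ 0.8871


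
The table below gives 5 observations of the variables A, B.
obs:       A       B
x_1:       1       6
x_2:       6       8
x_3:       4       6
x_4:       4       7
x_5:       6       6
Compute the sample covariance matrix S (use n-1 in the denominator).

Step 1 — column means:
  mean(A) = (1 + 6 + 4 + 4 + 6) / 5 = 21/5 = 4.2
  mean(B) = (6 + 8 + 6 + 7 + 6) / 5 = 33/5 = 6.6

Step 2 — sample covariance S[i,j] = (1/(n-1)) · Σ_k (x_{k,i} - mean_i) · (x_{k,j} - mean_j), with n-1 = 4.
  S[A,A] = ((-3.2)·(-3.2) + (1.8)·(1.8) + (-0.2)·(-0.2) + (-0.2)·(-0.2) + (1.8)·(1.8)) / 4 = 16.8/4 = 4.2
  S[A,B] = ((-3.2)·(-0.6) + (1.8)·(1.4) + (-0.2)·(-0.6) + (-0.2)·(0.4) + (1.8)·(-0.6)) / 4 = 3.4/4 = 0.85
  S[B,B] = ((-0.6)·(-0.6) + (1.4)·(1.4) + (-0.6)·(-0.6) + (0.4)·(0.4) + (-0.6)·(-0.6)) / 4 = 3.2/4 = 0.8

S is symmetric (S[j,i] = S[i,j]). Assembling:

S = [[4.2, 0.85],
 [0.85, 0.8]]


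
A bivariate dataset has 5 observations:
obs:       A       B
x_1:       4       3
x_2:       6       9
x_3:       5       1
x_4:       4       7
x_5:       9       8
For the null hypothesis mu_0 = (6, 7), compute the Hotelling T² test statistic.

Step 1 — sample mean vector:
  mean(A) = (4 + 6 + 5 + 4 + 9) / 5 = 28/5 = 5.6
  mean(B) = (3 + 9 + 1 + 7 + 8) / 5 = 28/5 = 5.6
  x̄ = (5.6, 5.6),  deviation x̄ - mu_0 = (5.6, 5.6) - (6, 7) = (-0.4, -1.4).

Step 2 — sample covariance matrix, S[i,j] = (1/(n-1)) · Σ_k (x_{k,i} - mean_i) · (x_{k,j} - mean_j), divisor n-1 = 4:
  S[A,A] = ((-1.6)·(-1.6) + (0.4)·(0.4) + (-0.6)·(-0.6) + (-1.6)·(-1.6) + (3.4)·(3.4)) / 4 = 17.2/4 = 4.3
  S[A,B] = ((-1.6)·(-2.6) + (0.4)·(3.4) + (-0.6)·(-4.6) + (-1.6)·(1.4) + (3.4)·(2.4)) / 4 = 14.2/4 = 3.55
  S[B,B] = ((-2.6)·(-2.6) + (3.4)·(3.4) + (-4.6)·(-4.6) + (1.4)·(1.4) + (2.4)·(2.4)) / 4 = 47.2/4 = 11.8
  S = [[4.3, 3.55],
 [3.55, 11.8]].

Step 3 — invert S. det(S) = 4.3·11.8 - (3.55)² = 38.1375.
  S^{-1} = (1/det) · [[d, -b], [-b, a]] = [[0.3094, -0.0931],
 [-0.0931, 0.1127]].

Step 4 — quadratic form (x̄ - mu_0)^T · S^{-1} · (x̄ - mu_0):
  S^{-1} · (x̄ - mu_0) = (0.0066, -0.1206),
  (x̄ - mu_0)^T · [...] = (-0.4)·(0.0066) + (-1.4)·(-0.1206) = 0.1662.

Step 5 — scale by n: T² = 5 · 0.1662 = 0.8312.

T² ≈ 0.8312


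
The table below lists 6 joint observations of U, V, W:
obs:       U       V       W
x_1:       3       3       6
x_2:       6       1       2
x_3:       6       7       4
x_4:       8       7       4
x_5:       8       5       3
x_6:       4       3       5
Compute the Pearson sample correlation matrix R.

Step 1 — column means:
  mean(U) = (3 + 6 + 6 + 8 + 8 + 4) / 6 = 35/6 = 5.8333
  mean(V) = (3 + 1 + 7 + 7 + 5 + 3) / 6 = 26/6 = 4.3333
  mean(W) = (6 + 2 + 4 + 4 + 3 + 5) / 6 = 24/6 = 4

Step 2 — sample variances and covariances s[i,j] = (1/(n-1)) · Σ_k (x_{k,i} - mean_i) · (x_{k,j} - mean_j), with n-1 = 5:
  s[U,U] = ((-2.8333)·(-2.8333) + (0.1667)·(0.1667) + (0.1667)·(0.1667) + (2.1667)·(2.1667) + (2.1667)·(2.1667) + (-1.8333)·(-1.8333)) / 5 = 20.8333/5 = 4.1667
  s[U,V] = ((-2.8333)·(-1.3333) + (0.1667)·(-3.3333) + (0.1667)·(2.6667) + (2.1667)·(2.6667) + (2.1667)·(0.6667) + (-1.8333)·(-1.3333)) / 5 = 13.3333/5 = 2.6667
  s[U,W] = ((-2.8333)·(2) + (0.1667)·(-2) + (0.1667)·(0) + (2.1667)·(0) + (2.1667)·(-1) + (-1.8333)·(1)) / 5 = -10/5 = -2
  s[V,V] = ((-1.3333)·(-1.3333) + (-3.3333)·(-3.3333) + (2.6667)·(2.6667) + (2.6667)·(2.6667) + (0.6667)·(0.6667) + (-1.3333)·(-1.3333)) / 5 = 29.3333/5 = 5.8667
  s[V,W] = ((-1.3333)·(2) + (-3.3333)·(-2) + (2.6667)·(0) + (2.6667)·(0) + (0.6667)·(-1) + (-1.3333)·(1)) / 5 = 2/5 = 0.4
  s[W,W] = ((2)·(2) + (-2)·(-2) + (0)·(0) + (0)·(0) + (-1)·(-1) + (1)·(1)) / 5 = 10/5 = 2
  Sample standard deviations s_i = √(s[i,i]):
  s(U) = √(4.1667) = 2.0412
  s(V) = √(5.8667) = 2.4221
  s(W) = √(2) = 1.4142

Step 3 — r_{ij} = s_{ij} / (s_i · s_j):
  r[U,U] = 1 (diagonal).
  r[U,V] = 2.6667 / (2.0412 · 2.4221) = 2.6667 / 4.9441 = 0.5394
  r[U,W] = -2 / (2.0412 · 1.4142) = -2 / 2.8868 = -0.6928
  r[V,V] = 1 (diagonal).
  r[V,W] = 0.4 / (2.4221 · 1.4142) = 0.4 / 3.4254 = 0.1168
  r[W,W] = 1 (diagonal).

R is symmetric with unit diagonal. Assembling:

R = [[1, 0.5394, -0.6928],
 [0.5394, 1, 0.1168],
 [-0.6928, 0.1168, 1]]


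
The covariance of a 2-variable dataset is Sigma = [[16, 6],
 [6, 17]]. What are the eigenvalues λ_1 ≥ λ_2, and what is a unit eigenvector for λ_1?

Step 1 — characteristic polynomial of 2×2 Sigma:
  det(Sigma - λI) = λ² - trace · λ + det = 0.
  trace = 16 + 17 = 33, det = 16·17 - (6)² = 236.
Step 2 — discriminant:
  Δ = trace² - 4·det = 1089 - 944 = 145.
Step 3 — eigenvalues:
  λ = (trace ± √Δ)/2 = (33 ± 12.0416)/2,
  λ_1 = 22.5208,  λ_2 = 10.4792.

Step 4 — unit eigenvector for λ_1: solve (Sigma - λ_1 I)v = 0. First row:
  (16 - 22.5208)·v_x + (6)·v_y = 0, i.e. (-6.5208)·v_x + (6)·v_y = 0,
  so v ∝ (b, λ_1 - a) = (6, 6.5208) = u.
  ||u|| = √((6)² + (6.5208)²) = √(78.5208) ≈ 8.8612,
  v_1 = u/||u|| ≈ (0.6771, 0.7359) (||v_1|| = 1).

λ_1 = 22.5208,  λ_2 = 10.4792;  v_1 ≈ (0.6771, 0.7359)


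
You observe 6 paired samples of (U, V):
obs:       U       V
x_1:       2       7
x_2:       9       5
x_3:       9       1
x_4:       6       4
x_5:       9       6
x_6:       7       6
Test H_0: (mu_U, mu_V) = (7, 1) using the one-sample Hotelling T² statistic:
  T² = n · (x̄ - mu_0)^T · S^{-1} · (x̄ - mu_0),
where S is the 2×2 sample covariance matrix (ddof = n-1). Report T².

Step 1 — sample mean vector:
  mean(U) = (2 + 9 + 9 + 6 + 9 + 7) / 6 = 42/6 = 7
  mean(V) = (7 + 5 + 1 + 4 + 6 + 6) / 6 = 29/6 = 4.8333
  x̄ = (7, 4.8333),  deviation x̄ - mu_0 = (7, 4.8333) - (7, 1) = (0, 3.8333).

Step 2 — sample covariance matrix, S[i,j] = (1/(n-1)) · Σ_k (x_{k,i} - mean_i) · (x_{k,j} - mean_j), divisor n-1 = 5:
  S[U,U] = ((-5)·(-5) + (2)·(2) + (2)·(2) + (-1)·(-1) + (2)·(2) + (0)·(0)) / 5 = 38/5 = 7.6
  S[U,V] = ((-5)·(2.1667) + (2)·(0.1667) + (2)·(-3.8333) + (-1)·(-0.8333) + (2)·(1.1667) + (0)·(1.1667)) / 5 = -15/5 = -3
  S[V,V] = ((2.1667)·(2.1667) + (0.1667)·(0.1667) + (-3.8333)·(-3.8333) + (-0.8333)·(-0.8333) + (1.1667)·(1.1667) + (1.1667)·(1.1667)) / 5 = 22.8333/5 = 4.5667
  S = [[7.6, -3],
 [-3, 4.5667]].

Step 3 — invert S. det(S) = 7.6·4.5667 - (-3)² = 25.7067.
  S^{-1} = (1/det) · [[d, -b], [-b, a]] = [[0.1776, 0.1167],
 [0.1167, 0.2956]].

Step 4 — quadratic form (x̄ - mu_0)^T · S^{-1} · (x̄ - mu_0):
  S^{-1} · (x̄ - mu_0) = (0.4474, 1.1333),
  (x̄ - mu_0)^T · [...] = (0)·(0.4474) + (3.8333)·(1.1333) = 4.3443.

Step 5 — scale by n: T² = 6 · 4.3443 = 26.0659.

T² ≈ 26.0659


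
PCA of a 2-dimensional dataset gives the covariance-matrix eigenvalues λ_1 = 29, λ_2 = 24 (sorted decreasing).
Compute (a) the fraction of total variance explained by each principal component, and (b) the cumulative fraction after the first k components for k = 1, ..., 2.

Step 1 — total variance = trace(Sigma) = Σ λ_i = 29 + 24 = 53.

Step 2 — fraction explained by component i = λ_i / Σ λ:
  PC1: 29/53 = 0.5472
  PC2: 24/53 = 0.4528

Step 3 — cumulative fraction after k components = (λ_1 + ... + λ_k) / Σ λ:
  k = 1: 29/53 = 0.5472
  k = 2: (29 + 24)/53 = 53/53 = 1

Summary (fraction, with percent):

explained: PC1 0.5472 (54.72%), PC2 0.4528 (45.28%);  cumulative: 0.5472, 1


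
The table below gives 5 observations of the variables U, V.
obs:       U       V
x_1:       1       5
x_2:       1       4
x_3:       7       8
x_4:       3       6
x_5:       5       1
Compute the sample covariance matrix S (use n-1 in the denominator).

Step 1 — column means:
  mean(U) = (1 + 1 + 7 + 3 + 5) / 5 = 17/5 = 3.4
  mean(V) = (5 + 4 + 8 + 6 + 1) / 5 = 24/5 = 4.8

Step 2 — sample covariance S[i,j] = (1/(n-1)) · Σ_k (x_{k,i} - mean_i) · (x_{k,j} - mean_j), with n-1 = 4.
  S[U,U] = ((-2.4)·(-2.4) + (-2.4)·(-2.4) + (3.6)·(3.6) + (-0.4)·(-0.4) + (1.6)·(1.6)) / 4 = 27.2/4 = 6.8
  S[U,V] = ((-2.4)·(0.2) + (-2.4)·(-0.8) + (3.6)·(3.2) + (-0.4)·(1.2) + (1.6)·(-3.8)) / 4 = 6.4/4 = 1.6
  S[V,V] = ((0.2)·(0.2) + (-0.8)·(-0.8) + (3.2)·(3.2) + (1.2)·(1.2) + (-3.8)·(-3.8)) / 4 = 26.8/4 = 6.7

S is symmetric (S[j,i] = S[i,j]). Assembling:

S = [[6.8, 1.6],
 [1.6, 6.7]]


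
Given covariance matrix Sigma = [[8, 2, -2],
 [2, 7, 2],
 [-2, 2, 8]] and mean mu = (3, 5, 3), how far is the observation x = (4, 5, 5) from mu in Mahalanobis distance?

Step 1 — centre the observation: (x - mu) = (1, 0, 2).

Step 2 — invert Sigma (cofactor / det for 3×3, or solve directly):
  Sigma^{-1} = [[0.1529, -0.0588, 0.0529],
 [-0.0588, 0.1765, -0.0588],
 [0.0529, -0.0588, 0.1529]].

Step 3 — form the quadratic (x - mu)^T · Sigma^{-1} · (x - mu):
  Sigma^{-1} · (x - mu) = (0.2588, -0.1765, 0.3588).
  (x - mu)^T · [Sigma^{-1} · (x - mu)] = (1)·(0.2588) + (0)·(-0.1765) + (2)·(0.3588) = 0.9765.

Step 4 — take square root: d = √(0.9765) ≈ 0.9882.

d(x, mu) = √(0.9765) ≈ 0.9882


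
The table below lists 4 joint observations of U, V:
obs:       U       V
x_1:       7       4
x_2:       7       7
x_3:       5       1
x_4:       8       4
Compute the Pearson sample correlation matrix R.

Step 1 — column means:
  mean(U) = (7 + 7 + 5 + 8) / 4 = 27/4 = 6.75
  mean(V) = (4 + 7 + 1 + 4) / 4 = 16/4 = 4

Step 2 — sample variances and covariances s[i,j] = (1/(n-1)) · Σ_k (x_{k,i} - mean_i) · (x_{k,j} - mean_j), with n-1 = 3:
  s[U,U] = ((0.25)·(0.25) + (0.25)·(0.25) + (-1.75)·(-1.75) + (1.25)·(1.25)) / 3 = 4.75/3 = 1.5833
  s[U,V] = ((0.25)·(0) + (0.25)·(3) + (-1.75)·(-3) + (1.25)·(0)) / 3 = 6/3 = 2
  s[V,V] = ((0)·(0) + (3)·(3) + (-3)·(-3) + (0)·(0)) / 3 = 18/3 = 6
  Sample standard deviations s_i = √(s[i,i]):
  s(U) = √(1.5833) = 1.2583
  s(V) = √(6) = 2.4495

Step 3 — r_{ij} = s_{ij} / (s_i · s_j):
  r[U,U] = 1 (diagonal).
  r[U,V] = 2 / (1.2583 · 2.4495) = 2 / 3.0822 = 0.6489
  r[V,V] = 1 (diagonal).

R is symmetric with unit diagonal. Assembling:

R = [[1, 0.6489],
 [0.6489, 1]]


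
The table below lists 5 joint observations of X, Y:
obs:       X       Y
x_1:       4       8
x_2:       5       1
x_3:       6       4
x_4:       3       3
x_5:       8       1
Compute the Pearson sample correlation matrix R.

Step 1 — column means:
  mean(X) = (4 + 5 + 6 + 3 + 8) / 5 = 26/5 = 5.2
  mean(Y) = (8 + 1 + 4 + 3 + 1) / 5 = 17/5 = 3.4

Step 2 — sample variances and covariances s[i,j] = (1/(n-1)) · Σ_k (x_{k,i} - mean_i) · (x_{k,j} - mean_j), with n-1 = 4:
  s[X,X] = ((-1.2)·(-1.2) + (-0.2)·(-0.2) + (0.8)·(0.8) + (-2.2)·(-2.2) + (2.8)·(2.8)) / 4 = 14.8/4 = 3.7
  s[X,Y] = ((-1.2)·(4.6) + (-0.2)·(-2.4) + (0.8)·(0.6) + (-2.2)·(-0.4) + (2.8)·(-2.4)) / 4 = -10.4/4 = -2.6
  s[Y,Y] = ((4.6)·(4.6) + (-2.4)·(-2.4) + (0.6)·(0.6) + (-0.4)·(-0.4) + (-2.4)·(-2.4)) / 4 = 33.2/4 = 8.3
  Sample standard deviations s_i = √(s[i,i]):
  s(X) = √(3.7) = 1.9235
  s(Y) = √(8.3) = 2.881

Step 3 — r_{ij} = s_{ij} / (s_i · s_j):
  r[X,X] = 1 (diagonal).
  r[X,Y] = -2.6 / (1.9235 · 2.881) = -2.6 / 5.5417 = -0.4692
  r[Y,Y] = 1 (diagonal).

R is symmetric with unit diagonal. Assembling:

R = [[1, -0.4692],
 [-0.4692, 1]]


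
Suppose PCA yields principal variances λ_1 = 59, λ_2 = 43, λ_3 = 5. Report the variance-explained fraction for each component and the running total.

Step 1 — total variance = trace(Sigma) = Σ λ_i = 59 + 43 + 5 = 107.

Step 2 — fraction explained by component i = λ_i / Σ λ:
  PC1: 59/107 = 0.5514
  PC2: 43/107 = 0.4019
  PC3: 5/107 = 0.0467

Step 3 — cumulative fraction after k components = (λ_1 + ... + λ_k) / Σ λ:
  k = 1: 59/107 = 0.5514
  k = 2: (59 + 43)/107 = 102/107 = 0.9533
  k = 3: (59 + 43 + 5)/107 = 107/107 = 1

Summary (fraction, with percent):

explained: PC1 0.5514 (55.14%), PC2 0.4019 (40.19%), PC3 0.0467 (4.67%);  cumulative: 0.5514, 0.9533, 1


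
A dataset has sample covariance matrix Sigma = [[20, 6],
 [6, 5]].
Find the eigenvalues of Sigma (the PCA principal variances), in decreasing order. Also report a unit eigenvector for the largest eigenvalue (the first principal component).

Step 1 — characteristic polynomial of 2×2 Sigma:
  det(Sigma - λI) = λ² - trace · λ + det = 0.
  trace = 20 + 5 = 25, det = 20·5 - (6)² = 64.
Step 2 — discriminant:
  Δ = trace² - 4·det = 625 - 256 = 369.
Step 3 — eigenvalues:
  λ = (trace ± √Δ)/2 = (25 ± 19.2094)/2,
  λ_1 = 22.1047,  λ_2 = 2.8953.

Step 4 — unit eigenvector for λ_1: solve (Sigma - λ_1 I)v = 0. First row:
  (20 - 22.1047)·v_x + (6)·v_y = 0, i.e. (-2.1047)·v_x + (6)·v_y = 0,
  so v ∝ (b, λ_1 - a) = (6, 2.1047) = u.
  ||u|| = √((6)² + (2.1047)²) = √(40.4297) ≈ 6.3584,
  v_1 = u/||u|| ≈ (0.9436, 0.331) (||v_1|| = 1).

λ_1 = 22.1047,  λ_2 = 2.8953;  v_1 ≈ (0.9436, 0.331)


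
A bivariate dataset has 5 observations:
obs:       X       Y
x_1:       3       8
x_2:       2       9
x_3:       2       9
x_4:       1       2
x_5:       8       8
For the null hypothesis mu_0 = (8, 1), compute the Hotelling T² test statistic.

Step 1 — sample mean vector:
  mean(X) = (3 + 2 + 2 + 1 + 8) / 5 = 16/5 = 3.2
  mean(Y) = (8 + 9 + 9 + 2 + 8) / 5 = 36/5 = 7.2
  x̄ = (3.2, 7.2),  deviation x̄ - mu_0 = (3.2, 7.2) - (8, 1) = (-4.8, 6.2).

Step 2 — sample covariance matrix, S[i,j] = (1/(n-1)) · Σ_k (x_{k,i} - mean_i) · (x_{k,j} - mean_j), divisor n-1 = 4:
  S[X,X] = ((-0.2)·(-0.2) + (-1.2)·(-1.2) + (-1.2)·(-1.2) + (-2.2)·(-2.2) + (4.8)·(4.8)) / 4 = 30.8/4 = 7.7
  S[X,Y] = ((-0.2)·(0.8) + (-1.2)·(1.8) + (-1.2)·(1.8) + (-2.2)·(-5.2) + (4.8)·(0.8)) / 4 = 10.8/4 = 2.7
  S[Y,Y] = ((0.8)·(0.8) + (1.8)·(1.8) + (1.8)·(1.8) + (-5.2)·(-5.2) + (0.8)·(0.8)) / 4 = 34.8/4 = 8.7
  S = [[7.7, 2.7],
 [2.7, 8.7]].

Step 3 — invert S. det(S) = 7.7·8.7 - (2.7)² = 59.7.
  S^{-1} = (1/det) · [[d, -b], [-b, a]] = [[0.1457, -0.0452],
 [-0.0452, 0.129]].

Step 4 — quadratic form (x̄ - mu_0)^T · S^{-1} · (x̄ - mu_0):
  S^{-1} · (x̄ - mu_0) = (-0.9799, 1.0168),
  (x̄ - mu_0)^T · [...] = (-4.8)·(-0.9799) + (6.2)·(1.0168) = 11.0074.

Step 5 — scale by n: T² = 5 · 11.0074 = 55.0369.

T² ≈ 55.0369


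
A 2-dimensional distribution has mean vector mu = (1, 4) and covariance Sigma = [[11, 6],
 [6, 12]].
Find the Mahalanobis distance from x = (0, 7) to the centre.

Step 1 — centre the observation: (x - mu) = (-1, 3).

Step 2 — invert Sigma. det(Sigma) = 11·12 - (6)² = 96.
  Sigma^{-1} = (1/det) · [[d, -b], [-b, a]] = [[0.125, -0.0625],
 [-0.0625, 0.1146]].

Step 3 — form the quadratic (x - mu)^T · Sigma^{-1} · (x - mu):
  Sigma^{-1} · (x - mu) = (-0.3125, 0.4062).
  (x - mu)^T · [Sigma^{-1} · (x - mu)] = (-1)·(-0.3125) + (3)·(0.4062) = 1.5312.

Step 4 — take square root: d = √(1.5312) ≈ 1.2374.

d(x, mu) = √(1.5312) ≈ 1.2374


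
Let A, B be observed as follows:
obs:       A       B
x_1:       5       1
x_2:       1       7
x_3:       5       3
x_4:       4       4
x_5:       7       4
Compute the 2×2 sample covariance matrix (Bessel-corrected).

Step 1 — column means:
  mean(A) = (5 + 1 + 5 + 4 + 7) / 5 = 22/5 = 4.4
  mean(B) = (1 + 7 + 3 + 4 + 4) / 5 = 19/5 = 3.8

Step 2 — sample covariance S[i,j] = (1/(n-1)) · Σ_k (x_{k,i} - mean_i) · (x_{k,j} - mean_j), with n-1 = 4.
  S[A,A] = ((0.6)·(0.6) + (-3.4)·(-3.4) + (0.6)·(0.6) + (-0.4)·(-0.4) + (2.6)·(2.6)) / 4 = 19.2/4 = 4.8
  S[A,B] = ((0.6)·(-2.8) + (-3.4)·(3.2) + (0.6)·(-0.8) + (-0.4)·(0.2) + (2.6)·(0.2)) / 4 = -12.6/4 = -3.15
  S[B,B] = ((-2.8)·(-2.8) + (3.2)·(3.2) + (-0.8)·(-0.8) + (0.2)·(0.2) + (0.2)·(0.2)) / 4 = 18.8/4 = 4.7

S is symmetric (S[j,i] = S[i,j]). Assembling:

S = [[4.8, -3.15],
 [-3.15, 4.7]]


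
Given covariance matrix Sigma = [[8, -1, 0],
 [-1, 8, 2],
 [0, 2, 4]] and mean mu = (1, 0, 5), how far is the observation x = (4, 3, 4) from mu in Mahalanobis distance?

Step 1 — centre the observation: (x - mu) = (3, 3, -1).

Step 2 — invert Sigma (cofactor / det for 3×3, or solve directly):
  Sigma^{-1} = [[0.1273, 0.0182, -0.0091],
 [0.0182, 0.1455, -0.0727],
 [-0.0091, -0.0727, 0.2864]].

Step 3 — form the quadratic (x - mu)^T · Sigma^{-1} · (x - mu):
  Sigma^{-1} · (x - mu) = (0.4455, 0.5636, -0.5318).
  (x - mu)^T · [Sigma^{-1} · (x - mu)] = (3)·(0.4455) + (3)·(0.5636) + (-1)·(-0.5318) = 3.5591.

Step 4 — take square root: d = √(3.5591) ≈ 1.8866.

d(x, mu) = √(3.5591) ≈ 1.8866


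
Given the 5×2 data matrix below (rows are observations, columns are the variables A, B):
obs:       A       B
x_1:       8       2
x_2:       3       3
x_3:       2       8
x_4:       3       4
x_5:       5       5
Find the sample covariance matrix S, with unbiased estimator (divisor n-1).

Step 1 — column means:
  mean(A) = (8 + 3 + 2 + 3 + 5) / 5 = 21/5 = 4.2
  mean(B) = (2 + 3 + 8 + 4 + 5) / 5 = 22/5 = 4.4

Step 2 — sample covariance S[i,j] = (1/(n-1)) · Σ_k (x_{k,i} - mean_i) · (x_{k,j} - mean_j), with n-1 = 4.
  S[A,A] = ((3.8)·(3.8) + (-1.2)·(-1.2) + (-2.2)·(-2.2) + (-1.2)·(-1.2) + (0.8)·(0.8)) / 4 = 22.8/4 = 5.7
  S[A,B] = ((3.8)·(-2.4) + (-1.2)·(-1.4) + (-2.2)·(3.6) + (-1.2)·(-0.4) + (0.8)·(0.6)) / 4 = -14.4/4 = -3.6
  S[B,B] = ((-2.4)·(-2.4) + (-1.4)·(-1.4) + (3.6)·(3.6) + (-0.4)·(-0.4) + (0.6)·(0.6)) / 4 = 21.2/4 = 5.3

S is symmetric (S[j,i] = S[i,j]). Assembling:

S = [[5.7, -3.6],
 [-3.6, 5.3]]


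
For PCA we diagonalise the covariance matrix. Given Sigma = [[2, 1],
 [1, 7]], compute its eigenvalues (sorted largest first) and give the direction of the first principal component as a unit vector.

Step 1 — characteristic polynomial of 2×2 Sigma:
  det(Sigma - λI) = λ² - trace · λ + det = 0.
  trace = 2 + 7 = 9, det = 2·7 - (1)² = 13.
Step 2 — discriminant:
  Δ = trace² - 4·det = 81 - 52 = 29.
Step 3 — eigenvalues:
  λ = (trace ± √Δ)/2 = (9 ± 5.3852)/2,
  λ_1 = 7.1926,  λ_2 = 1.8074.

Step 4 — unit eigenvector for λ_1: solve (Sigma - λ_1 I)v = 0. First row:
  (2 - 7.1926)·v_x + (1)·v_y = 0, i.e. (-5.1926)·v_x + (1)·v_y = 0,
  so v ∝ (b, λ_1 - a) = (1, 5.1926) = u.
  ||u|| = √((1)² + (5.1926)²) = √(27.9629) ≈ 5.288,
  v_1 = u/||u|| ≈ (0.1891, 0.982) (||v_1|| = 1).

λ_1 = 7.1926,  λ_2 = 1.8074;  v_1 ≈ (0.1891, 0.982)


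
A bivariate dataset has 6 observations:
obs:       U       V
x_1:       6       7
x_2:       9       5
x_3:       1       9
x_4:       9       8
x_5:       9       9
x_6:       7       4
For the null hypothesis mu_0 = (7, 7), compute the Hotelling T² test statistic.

Step 1 — sample mean vector:
  mean(U) = (6 + 9 + 1 + 9 + 9 + 7) / 6 = 41/6 = 6.8333
  mean(V) = (7 + 5 + 9 + 8 + 9 + 4) / 6 = 42/6 = 7
  x̄ = (6.8333, 7),  deviation x̄ - mu_0 = (6.8333, 7) - (7, 7) = (-0.1667, 0).

Step 2 — sample covariance matrix, S[i,j] = (1/(n-1)) · Σ_k (x_{k,i} - mean_i) · (x_{k,j} - mean_j), divisor n-1 = 5:
  S[U,U] = ((-0.8333)·(-0.8333) + (2.1667)·(2.1667) + (-5.8333)·(-5.8333) + (2.1667)·(2.1667) + (2.1667)·(2.1667) + (0.1667)·(0.1667)) / 5 = 48.8333/5 = 9.7667
  S[U,V] = ((-0.8333)·(0) + (2.1667)·(-2) + (-5.8333)·(2) + (2.1667)·(1) + (2.1667)·(2) + (0.1667)·(-3)) / 5 = -10/5 = -2
  S[V,V] = ((0)·(0) + (-2)·(-2) + (2)·(2) + (1)·(1) + (2)·(2) + (-3)·(-3)) / 5 = 22/5 = 4.4
  S = [[9.7667, -2],
 [-2, 4.4]].

Step 3 — invert S. det(S) = 9.7667·4.4 - (-2)² = 38.9733.
  S^{-1} = (1/det) · [[d, -b], [-b, a]] = [[0.1129, 0.0513],
 [0.0513, 0.2506]].

Step 4 — quadratic form (x̄ - mu_0)^T · S^{-1} · (x̄ - mu_0):
  S^{-1} · (x̄ - mu_0) = (-0.0188, -0.0086),
  (x̄ - mu_0)^T · [...] = (-0.1667)·(-0.0188) + (0)·(-0.0086) = 0.0031.

Step 5 — scale by n: T² = 6 · 0.0031 = 0.0188.

T² ≈ 0.0188


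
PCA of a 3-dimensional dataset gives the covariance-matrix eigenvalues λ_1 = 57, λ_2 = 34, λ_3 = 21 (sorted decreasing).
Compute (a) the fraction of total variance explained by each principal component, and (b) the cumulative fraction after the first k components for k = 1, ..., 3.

Step 1 — total variance = trace(Sigma) = Σ λ_i = 57 + 34 + 21 = 112.

Step 2 — fraction explained by component i = λ_i / Σ λ:
  PC1: 57/112 = 0.5089
  PC2: 34/112 = 0.3036
  PC3: 21/112 = 0.1875

Step 3 — cumulative fraction after k components = (λ_1 + ... + λ_k) / Σ λ:
  k = 1: 57/112 = 0.5089
  k = 2: (57 + 34)/112 = 91/112 = 0.8125
  k = 3: (57 + 34 + 21)/112 = 112/112 = 1

Summary (fraction, with percent):

explained: PC1 0.5089 (50.89%), PC2 0.3036 (30.36%), PC3 0.1875 (18.75%);  cumulative: 0.5089, 0.8125, 1


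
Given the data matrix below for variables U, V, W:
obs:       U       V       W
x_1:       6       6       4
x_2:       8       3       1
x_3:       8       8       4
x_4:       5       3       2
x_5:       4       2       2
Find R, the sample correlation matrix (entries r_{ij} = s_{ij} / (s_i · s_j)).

Step 1 — column means:
  mean(U) = (6 + 8 + 8 + 5 + 4) / 5 = 31/5 = 6.2
  mean(V) = (6 + 3 + 8 + 3 + 2) / 5 = 22/5 = 4.4
  mean(W) = (4 + 1 + 4 + 2 + 2) / 5 = 13/5 = 2.6

Step 2 — sample variances and covariances s[i,j] = (1/(n-1)) · Σ_k (x_{k,i} - mean_i) · (x_{k,j} - mean_j), with n-1 = 4:
  s[U,U] = ((-0.2)·(-0.2) + (1.8)·(1.8) + (1.8)·(1.8) + (-1.2)·(-1.2) + (-2.2)·(-2.2)) / 4 = 12.8/4 = 3.2
  s[U,V] = ((-0.2)·(1.6) + (1.8)·(-1.4) + (1.8)·(3.6) + (-1.2)·(-1.4) + (-2.2)·(-2.4)) / 4 = 10.6/4 = 2.65
  s[U,W] = ((-0.2)·(1.4) + (1.8)·(-1.6) + (1.8)·(1.4) + (-1.2)·(-0.6) + (-2.2)·(-0.6)) / 4 = 1.4/4 = 0.35
  s[V,V] = ((1.6)·(1.6) + (-1.4)·(-1.4) + (3.6)·(3.6) + (-1.4)·(-1.4) + (-2.4)·(-2.4)) / 4 = 25.2/4 = 6.3
  s[V,W] = ((1.6)·(1.4) + (-1.4)·(-1.6) + (3.6)·(1.4) + (-1.4)·(-0.6) + (-2.4)·(-0.6)) / 4 = 11.8/4 = 2.95
  s[W,W] = ((1.4)·(1.4) + (-1.6)·(-1.6) + (1.4)·(1.4) + (-0.6)·(-0.6) + (-0.6)·(-0.6)) / 4 = 7.2/4 = 1.8
  Sample standard deviations s_i = √(s[i,i]):
  s(U) = √(3.2) = 1.7889
  s(V) = √(6.3) = 2.51
  s(W) = √(1.8) = 1.3416

Step 3 — r_{ij} = s_{ij} / (s_i · s_j):
  r[U,U] = 1 (diagonal).
  r[U,V] = 2.65 / (1.7889 · 2.51) = 2.65 / 4.49 = 0.5902
  r[U,W] = 0.35 / (1.7889 · 1.3416) = 0.35 / 2.4 = 0.1458
  r[V,V] = 1 (diagonal).
  r[V,W] = 2.95 / (2.51 · 1.3416) = 2.95 / 3.3675 = 0.876
  r[W,W] = 1 (diagonal).

R is symmetric with unit diagonal. Assembling:

R = [[1, 0.5902, 0.1458],
 [0.5902, 1, 0.876],
 [0.1458, 0.876, 1]]


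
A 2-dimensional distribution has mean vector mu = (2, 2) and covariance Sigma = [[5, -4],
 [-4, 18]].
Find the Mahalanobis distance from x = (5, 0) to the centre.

Step 1 — centre the observation: (x - mu) = (3, -2).

Step 2 — invert Sigma. det(Sigma) = 5·18 - (-4)² = 74.
  Sigma^{-1} = (1/det) · [[d, -b], [-b, a]] = [[0.2432, 0.0541],
 [0.0541, 0.0676]].

Step 3 — form the quadratic (x - mu)^T · Sigma^{-1} · (x - mu):
  Sigma^{-1} · (x - mu) = (0.6216, 0.027).
  (x - mu)^T · [Sigma^{-1} · (x - mu)] = (3)·(0.6216) + (-2)·(0.027) = 1.8108.

Step 4 — take square root: d = √(1.8108) ≈ 1.3457.

d(x, mu) = √(1.8108) ≈ 1.3457
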